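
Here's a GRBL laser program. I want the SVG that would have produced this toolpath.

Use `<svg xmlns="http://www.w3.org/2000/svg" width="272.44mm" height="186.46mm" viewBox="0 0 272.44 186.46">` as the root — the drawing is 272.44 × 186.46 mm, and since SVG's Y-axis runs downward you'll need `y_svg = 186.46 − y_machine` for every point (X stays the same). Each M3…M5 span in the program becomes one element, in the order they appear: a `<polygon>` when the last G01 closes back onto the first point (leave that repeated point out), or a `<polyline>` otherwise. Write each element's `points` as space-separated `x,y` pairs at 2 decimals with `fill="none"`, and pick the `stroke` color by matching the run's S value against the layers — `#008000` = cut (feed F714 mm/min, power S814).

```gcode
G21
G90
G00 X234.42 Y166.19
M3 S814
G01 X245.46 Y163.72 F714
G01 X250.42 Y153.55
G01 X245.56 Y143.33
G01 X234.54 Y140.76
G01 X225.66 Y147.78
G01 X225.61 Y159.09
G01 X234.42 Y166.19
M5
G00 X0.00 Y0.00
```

<svg xmlns="http://www.w3.org/2000/svg" width="272.44mm" height="186.46mm" viewBox="0 0 272.44 186.46">
  <polygon points="234.42,20.27 245.46,22.74 250.42,32.91 245.56,43.13 234.54,45.70 225.66,38.68 225.61,27.37" fill="none" stroke="#008000"/>
</svg>

Machine Y-up, SVG Y-down with viewBox height 186.46, so y_svg = 186.46 − y_machine; X carries over. Every run uses S814, so all elements get stroke `#008000` (cut).

Run 1: The run returns to its start, so emit a `<polygon>` with points (Y-flipped): 234.42,20.27 245.46,22.74 250.42,32.91 245.56,43.13 234.54,45.70 225.66,38.68 225.61,27.37.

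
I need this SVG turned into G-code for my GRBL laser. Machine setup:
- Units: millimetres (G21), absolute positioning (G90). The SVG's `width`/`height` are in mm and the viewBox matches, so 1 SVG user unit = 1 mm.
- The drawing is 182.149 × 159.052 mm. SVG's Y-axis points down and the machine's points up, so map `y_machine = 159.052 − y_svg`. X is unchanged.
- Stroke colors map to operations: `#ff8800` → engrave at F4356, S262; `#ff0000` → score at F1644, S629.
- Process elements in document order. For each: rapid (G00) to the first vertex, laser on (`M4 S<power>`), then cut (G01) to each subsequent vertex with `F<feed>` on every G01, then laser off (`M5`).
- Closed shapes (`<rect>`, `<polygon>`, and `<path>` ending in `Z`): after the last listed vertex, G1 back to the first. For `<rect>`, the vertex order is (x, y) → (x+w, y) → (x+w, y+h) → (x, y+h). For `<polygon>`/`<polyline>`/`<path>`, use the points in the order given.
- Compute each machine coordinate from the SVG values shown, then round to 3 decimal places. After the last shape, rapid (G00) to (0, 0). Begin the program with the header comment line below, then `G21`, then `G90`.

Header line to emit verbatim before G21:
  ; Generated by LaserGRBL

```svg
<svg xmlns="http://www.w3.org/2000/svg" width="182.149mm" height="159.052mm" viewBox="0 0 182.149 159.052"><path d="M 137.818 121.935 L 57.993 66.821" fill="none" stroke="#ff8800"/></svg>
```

1 u = 1 mm; y_m = 159.052 − y.

[1] `<path>` line segment, #ff8800→engrave S262 F4356: (137.818,37.117) → (57.993,92.231)

; Generated by LaserGRBL
G21
G90
G00 X137.818 Y37.117
M4 S262
G01 X57.993 Y92.231 F4356
M5
G00 X0.000 Y0.000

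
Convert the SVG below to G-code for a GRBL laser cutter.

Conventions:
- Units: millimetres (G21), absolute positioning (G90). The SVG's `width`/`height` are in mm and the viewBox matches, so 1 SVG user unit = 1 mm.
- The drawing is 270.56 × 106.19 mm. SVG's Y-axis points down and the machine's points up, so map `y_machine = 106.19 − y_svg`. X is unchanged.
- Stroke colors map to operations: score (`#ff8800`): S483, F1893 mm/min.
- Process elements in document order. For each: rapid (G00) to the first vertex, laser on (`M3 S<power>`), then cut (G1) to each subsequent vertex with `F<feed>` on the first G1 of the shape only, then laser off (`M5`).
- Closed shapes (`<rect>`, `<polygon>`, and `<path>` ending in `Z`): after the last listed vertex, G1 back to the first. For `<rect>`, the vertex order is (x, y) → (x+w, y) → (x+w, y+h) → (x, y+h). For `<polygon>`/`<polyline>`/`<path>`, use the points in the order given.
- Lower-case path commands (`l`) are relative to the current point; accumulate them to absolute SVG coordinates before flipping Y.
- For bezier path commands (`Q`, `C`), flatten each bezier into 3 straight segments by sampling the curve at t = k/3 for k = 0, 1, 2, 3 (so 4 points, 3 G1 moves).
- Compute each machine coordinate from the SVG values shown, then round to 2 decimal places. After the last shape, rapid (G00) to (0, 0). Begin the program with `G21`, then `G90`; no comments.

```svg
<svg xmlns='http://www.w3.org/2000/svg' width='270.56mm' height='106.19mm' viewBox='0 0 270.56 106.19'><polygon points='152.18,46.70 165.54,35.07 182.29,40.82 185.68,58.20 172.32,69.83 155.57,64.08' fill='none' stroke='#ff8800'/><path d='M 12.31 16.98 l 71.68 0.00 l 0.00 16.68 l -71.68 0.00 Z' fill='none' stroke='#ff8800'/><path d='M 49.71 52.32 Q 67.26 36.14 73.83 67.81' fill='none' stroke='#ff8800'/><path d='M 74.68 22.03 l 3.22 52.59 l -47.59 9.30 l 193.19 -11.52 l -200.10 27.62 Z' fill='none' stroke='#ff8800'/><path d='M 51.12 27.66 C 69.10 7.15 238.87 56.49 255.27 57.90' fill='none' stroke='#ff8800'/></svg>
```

G21
G90
G00 X152.18 Y59.49
M3 S483
G1 X165.54 Y71.12 F1893
G1 X182.29 Y65.37
G1 X185.68 Y47.99
G1 X172.32 Y36.36
G1 X155.57 Y42.11
G1 X152.18 Y59.49
M5
G00 X12.31 Y89.21
M3 S483
G1 X83.99 Y89.21 F1893
G1 X83.99 Y72.53
G1 X12.31 Y72.53
G1 X12.31 Y89.21
M5
G00 X49.71 Y53.87
M3 S483
G1 X60.19 Y59.34 F1893
G1 X68.23 Y54.18
G1 X73.83 Y38.38
M5
G00 X74.68 Y84.16
M3 S483
G1 X77.90 Y31.57 F1893
G1 X30.31 Y22.27
G1 X223.50 Y33.79
G1 X23.40 Y6.17
G1 X74.68 Y84.16
M5
G00 X51.12 Y78.53
M3 S483
G1 X108.39 Y80.12 F1893
G1 X199.05 Y61.31
G1 X255.27 Y48.29
M5
G00 X0.00 Y0.00

Since the viewBox matches the mm dimensions, user units are millimetres directly. The only transform is the Y-flip y_m = 106.19 − y_svg.

Shape 1 is a regular polygon drawn with `<polygon>`. Its stroke #ff8800 means score at S483, F1893. After flipping Y the toolpath is (152.18,59.49) → (165.54,71.12) → (182.29,65.37) → (185.68,47.99) → (172.32,36.36) → (155.57,42.11) → (152.18,59.49), returning to the start.

Shape 2 is a rectangle drawn with `<path>`. Its stroke #ff8800 means score at S483, F1893. After flipping Y the toolpath is (12.31,89.21) → (83.99,89.21) → (83.99,72.53) → (12.31,72.53) → (12.31,89.21), returning to the start.

Shape 3 is a quadratic bezier drawn with `<path>`. Its stroke #ff8800 means score at S483, F1893. After flipping Y the toolpath is (49.71,53.87) → (60.19,59.34) → (68.23,54.18) → (73.83,38.38).

Shape 4 is a closed polygon drawn with `<path>`. Its stroke #ff8800 means score at S483, F1893. After flipping Y the toolpath is (74.68,84.16) → (77.90,31.57) → (30.31,22.27) → (223.50,33.79) → (23.40,6.17) → (74.68,84.16), returning to the start.

Shape 5 is a cubic bezier drawn with `<path>`. Its stroke #ff8800 means score at S483, F1893. After flipping Y the toolpath is (51.12,78.53) → (108.39,80.12) → (199.05,61.31) → (255.27,48.29).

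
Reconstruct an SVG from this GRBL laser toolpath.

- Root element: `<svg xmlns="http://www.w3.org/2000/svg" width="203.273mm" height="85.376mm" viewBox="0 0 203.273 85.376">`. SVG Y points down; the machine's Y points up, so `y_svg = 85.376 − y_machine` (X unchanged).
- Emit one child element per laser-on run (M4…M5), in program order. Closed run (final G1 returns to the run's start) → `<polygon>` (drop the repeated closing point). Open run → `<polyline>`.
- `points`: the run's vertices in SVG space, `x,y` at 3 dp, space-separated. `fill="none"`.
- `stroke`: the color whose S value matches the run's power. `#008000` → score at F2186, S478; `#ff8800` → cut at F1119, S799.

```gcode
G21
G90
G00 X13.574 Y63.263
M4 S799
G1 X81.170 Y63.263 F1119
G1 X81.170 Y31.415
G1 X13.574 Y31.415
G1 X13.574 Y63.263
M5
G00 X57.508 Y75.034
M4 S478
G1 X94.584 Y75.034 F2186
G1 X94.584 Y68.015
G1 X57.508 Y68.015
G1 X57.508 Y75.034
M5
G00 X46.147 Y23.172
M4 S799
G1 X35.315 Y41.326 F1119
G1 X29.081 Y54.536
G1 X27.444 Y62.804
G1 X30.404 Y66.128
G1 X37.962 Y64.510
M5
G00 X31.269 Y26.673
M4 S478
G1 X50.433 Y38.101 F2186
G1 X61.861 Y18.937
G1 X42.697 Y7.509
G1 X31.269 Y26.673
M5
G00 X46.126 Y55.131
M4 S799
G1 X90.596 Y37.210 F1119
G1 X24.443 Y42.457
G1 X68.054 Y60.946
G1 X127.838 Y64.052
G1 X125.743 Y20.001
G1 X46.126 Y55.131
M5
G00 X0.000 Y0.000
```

<svg xmlns="http://www.w3.org/2000/svg" width="203.273mm" height="85.376mm" viewBox="0 0 203.273 85.376">
  <polygon points="13.574,22.113 81.170,22.113 81.170,53.961 13.574,53.961" fill="none" stroke="#ff8800"/>
  <polygon points="57.508,10.342 94.584,10.342 94.584,17.361 57.508,17.361" fill="none" stroke="#008000"/>
  <polyline points="46.147,62.204 35.315,44.050 29.081,30.840 27.444,22.572 30.404,19.248 37.962,20.866" fill="none" stroke="#ff8800"/>
  <polygon points="31.269,58.703 50.433,47.275 61.861,66.439 42.697,77.867" fill="none" stroke="#008000"/>
  <polygon points="46.126,30.245 90.596,48.166 24.443,42.919 68.054,24.430 127.838,21.324 125.743,65.375" fill="none" stroke="#ff8800"/>
</svg>

Each laser-on run becomes one SVG element. Flip Y back into SVG space with y_svg = 85.376 − y_machine.

Run 1: power S799 maps to stroke `#ff8800` (cut). The run returns to its start, so emit a `<polygon>` with points (Y-flipped): 13.574,22.113 81.170,22.113 81.170,53.961 13.574,53.961.

Run 2: S478 ⇒ score layer `#008000`. The run returns to its start, so emit a `<polygon>` with points (Y-flipped): 57.508,10.342 94.584,10.342 94.584,17.361 57.508,17.361.

Run 3: the run's S799 means `#ff8800` (cut). The run is open, so emit a `<polyline>` with points (Y-flipped): 46.147,62.204 35.315,44.050 29.081,30.840 27.444,22.572 30.404,19.248 37.962,20.866.

Run 4: power S478 maps to stroke `#008000` (score). The run returns to its start, so emit a `<polygon>` with points (Y-flipped): 31.269,58.703 50.433,47.275 61.861,66.439 42.697,77.867.

Run 5: S799 ⇒ cut layer `#ff8800`. The run returns to its start, so emit a `<polygon>` with points (Y-flipped): 46.126,30.245 90.596,48.166 24.443,42.919 68.054,24.430 127.838,21.324 125.743,65.375.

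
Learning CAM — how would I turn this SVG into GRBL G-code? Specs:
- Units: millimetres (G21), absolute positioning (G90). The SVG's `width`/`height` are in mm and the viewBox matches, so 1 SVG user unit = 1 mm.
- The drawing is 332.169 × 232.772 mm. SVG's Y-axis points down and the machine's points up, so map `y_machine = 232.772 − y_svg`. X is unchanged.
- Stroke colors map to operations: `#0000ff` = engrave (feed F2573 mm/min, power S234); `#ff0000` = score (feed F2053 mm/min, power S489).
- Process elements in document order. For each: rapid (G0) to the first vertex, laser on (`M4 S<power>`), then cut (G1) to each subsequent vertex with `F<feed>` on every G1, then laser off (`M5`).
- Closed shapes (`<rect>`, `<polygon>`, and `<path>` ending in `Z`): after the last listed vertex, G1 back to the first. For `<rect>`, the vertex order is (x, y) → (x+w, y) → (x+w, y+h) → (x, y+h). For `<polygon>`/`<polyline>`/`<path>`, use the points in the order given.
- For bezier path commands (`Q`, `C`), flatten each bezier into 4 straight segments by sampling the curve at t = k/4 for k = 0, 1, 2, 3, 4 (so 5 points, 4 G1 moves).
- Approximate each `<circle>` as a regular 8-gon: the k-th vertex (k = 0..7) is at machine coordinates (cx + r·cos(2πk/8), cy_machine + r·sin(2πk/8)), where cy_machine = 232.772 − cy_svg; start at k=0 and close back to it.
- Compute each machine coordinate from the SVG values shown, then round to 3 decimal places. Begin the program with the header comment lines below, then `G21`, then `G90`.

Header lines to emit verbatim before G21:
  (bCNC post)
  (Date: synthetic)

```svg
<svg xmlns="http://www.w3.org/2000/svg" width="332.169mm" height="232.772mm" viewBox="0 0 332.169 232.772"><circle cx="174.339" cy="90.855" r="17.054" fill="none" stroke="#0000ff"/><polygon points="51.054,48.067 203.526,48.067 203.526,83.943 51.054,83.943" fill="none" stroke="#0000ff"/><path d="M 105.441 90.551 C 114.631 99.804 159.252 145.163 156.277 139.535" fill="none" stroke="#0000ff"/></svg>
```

(bCNC post)
(Date: synthetic)
G21
G90
G0 X191.393 Y141.917
M4 S234
G1 X186.398 Y153.976 F2573
G1 X174.339 Y158.971 F2573
G1 X162.280 Y153.976 F2573
G1 X157.285 Y141.917 F2573
G1 X162.280 Y129.858 F2573
G1 X174.339 Y124.863 F2573
G1 X186.398 Y129.858 F2573
G1 X191.393 Y141.917 F2573
M5
G0 X51.054 Y184.705
M4 S234
G1 X203.526 Y184.705 F2573
G1 X203.526 Y148.829 F2573
G1 X51.054 Y148.829 F2573
G1 X51.054 Y184.705 F2573
M5
G0 X105.441 Y142.221
M4 S234
G1 X117.680 Y129.872 F2573
G1 X135.421 Y112.149 F2573
G1 X150.881 Y97.215 F2573
G1 X156.277 Y93.237 F2573
M5

Since the viewBox matches the mm dimensions, user units are millimetres directly. The only transform is the Y-flip y_m = 232.772 − y_svg.

Shape 1 is a circle drawn with `<circle>`. Its stroke #0000ff means engrave at S234, F2573. After flipping Y the toolpath is (191.393,141.917) → (186.398,153.976) → (174.339,158.971) → (162.280,153.976) → (157.285,141.917) → (162.280,129.858) → (174.339,124.863) → (186.398,129.858) → (191.393,141.917), returning to the start.

Shape 2 is a rectangle drawn with `<polygon>`. Its stroke #0000ff means engrave at S234, F2573. After flipping Y the toolpath is (51.054,184.705) → (203.526,184.705) → (203.526,148.829) → (51.054,148.829) → (51.054,184.705), returning to the start.

Shape 3 is a cubic bezier drawn with `<path>`. Its stroke #0000ff means engrave at S234, F2573. After flipping Y the toolpath is (105.441,142.221) → (117.680,129.872) → (135.421,112.149) → (150.881,97.215) → (156.277,93.237).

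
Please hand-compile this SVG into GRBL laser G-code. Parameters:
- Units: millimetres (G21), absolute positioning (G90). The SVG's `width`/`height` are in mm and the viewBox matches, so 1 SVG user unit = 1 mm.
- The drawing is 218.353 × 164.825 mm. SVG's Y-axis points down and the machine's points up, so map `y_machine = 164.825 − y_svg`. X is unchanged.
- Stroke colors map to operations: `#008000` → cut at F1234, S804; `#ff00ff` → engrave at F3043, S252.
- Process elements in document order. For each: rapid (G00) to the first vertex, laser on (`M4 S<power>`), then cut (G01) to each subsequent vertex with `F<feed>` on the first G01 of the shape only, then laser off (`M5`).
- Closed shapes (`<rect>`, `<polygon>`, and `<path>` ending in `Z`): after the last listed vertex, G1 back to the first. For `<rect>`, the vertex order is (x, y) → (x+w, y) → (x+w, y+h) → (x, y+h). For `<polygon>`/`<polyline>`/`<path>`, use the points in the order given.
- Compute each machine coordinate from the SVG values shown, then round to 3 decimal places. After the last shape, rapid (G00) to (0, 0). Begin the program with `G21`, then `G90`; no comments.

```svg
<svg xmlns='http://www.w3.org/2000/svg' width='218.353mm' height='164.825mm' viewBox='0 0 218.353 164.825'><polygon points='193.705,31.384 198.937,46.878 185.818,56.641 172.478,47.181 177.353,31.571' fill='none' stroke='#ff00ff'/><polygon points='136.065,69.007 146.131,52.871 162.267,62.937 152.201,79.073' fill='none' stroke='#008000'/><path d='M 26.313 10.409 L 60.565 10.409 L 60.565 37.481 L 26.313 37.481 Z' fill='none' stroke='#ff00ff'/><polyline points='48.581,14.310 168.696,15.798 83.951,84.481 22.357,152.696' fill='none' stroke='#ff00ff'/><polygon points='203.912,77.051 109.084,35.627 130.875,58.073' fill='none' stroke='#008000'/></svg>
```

G21
G90
G00 X193.705 Y133.441
M4 S252
G01 X198.937 Y117.947 F3043
G01 X185.818 Y108.184
G01 X172.478 Y117.644
G01 X177.353 Y133.254
G01 X193.705 Y133.441
M5
G00 X136.065 Y95.818
M4 S804
G01 X146.131 Y111.954 F1234
G01 X162.267 Y101.888
G01 X152.201 Y85.752
G01 X136.065 Y95.818
M5
G00 X26.313 Y154.416
M4 S252
G01 X60.565 Y154.416 F3043
G01 X60.565 Y127.344
G01 X26.313 Y127.344
G01 X26.313 Y154.416
M5
G00 X48.581 Y150.515
M4 S252
G01 X168.696 Y149.027 F3043
G01 X83.951 Y80.344
G01 X22.357 Y12.129
M5
G00 X203.912 Y87.774
M4 S804
G01 X109.084 Y129.198 F1234
G01 X130.875 Y106.752
G01 X203.912 Y87.774
M5
G00 X0.000 Y0.000

Since the viewBox matches the mm dimensions, user units are millimetres directly. The only transform is the Y-flip y_m = 164.825 − y_svg.

Shape 1 is a regular polygon drawn with `<polygon>`. Its stroke #ff00ff means engrave at S252, F3043. After flipping Y the toolpath is (193.705,133.441) → (198.937,117.947) → (185.818,108.184) → (172.478,117.644) → (177.353,133.254) → (193.705,133.441), returning to the start.

Shape 2 is a regular polygon drawn with `<polygon>`. Its stroke #008000 means cut at S804, F1234. After flipping Y the toolpath is (136.065,95.818) → (146.131,111.954) → (162.267,101.888) → (152.201,85.752) → (136.065,95.818), returning to the start.

Shape 3 is a rectangle drawn with `<path>`. Its stroke #ff00ff means engrave at S252, F3043. After flipping Y the toolpath is (26.313,154.416) → (60.565,154.416) → (60.565,127.344) → (26.313,127.344) → (26.313,154.416), returning to the start.

Shape 4 is a open polyline drawn with `<polyline>`. Its stroke #ff00ff means engrave at S252, F3043. After flipping Y the toolpath is (48.581,150.515) → (168.696,149.027) → (83.951,80.344) → (22.357,12.129).

Shape 5 is a closed polygon drawn with `<polygon>`. Its stroke #008000 means cut at S804, F1234. After flipping Y the toolpath is (203.912,87.774) → (109.084,129.198) → (130.875,106.752) → (203.912,87.774), returning to the start.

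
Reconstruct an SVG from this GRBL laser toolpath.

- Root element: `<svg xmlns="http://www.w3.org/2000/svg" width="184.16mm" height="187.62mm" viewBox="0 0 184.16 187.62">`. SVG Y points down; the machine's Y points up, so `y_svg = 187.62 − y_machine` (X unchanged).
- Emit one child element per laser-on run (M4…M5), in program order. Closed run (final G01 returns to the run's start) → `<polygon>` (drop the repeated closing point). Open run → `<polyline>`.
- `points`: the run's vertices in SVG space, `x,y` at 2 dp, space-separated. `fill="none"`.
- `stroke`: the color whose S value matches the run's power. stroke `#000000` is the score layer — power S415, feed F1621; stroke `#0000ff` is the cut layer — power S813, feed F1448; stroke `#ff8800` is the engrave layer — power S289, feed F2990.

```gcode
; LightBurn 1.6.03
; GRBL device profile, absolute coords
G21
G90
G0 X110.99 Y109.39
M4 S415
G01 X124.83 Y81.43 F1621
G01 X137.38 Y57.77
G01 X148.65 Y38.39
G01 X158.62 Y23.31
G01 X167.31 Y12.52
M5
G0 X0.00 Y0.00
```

<svg xmlns="http://www.w3.org/2000/svg" width="184.16mm" height="187.62mm" viewBox="0 0 184.16 187.62">
  <polyline points="110.99,78.23 124.83,106.19 137.38,129.85 148.65,149.23 158.62,164.31 167.31,175.10" fill="none" stroke="#000000"/>
</svg>

Each laser-on run becomes one SVG element. Flip Y back into SVG space with y_svg = 187.62 − y_machine. Every run uses S415, so all elements get stroke `#000000` (score).

Run 1: The run is open, so emit a `<polyline>` with points (Y-flipped): 110.99,78.23 124.83,106.19 137.38,129.85 148.65,149.23 158.62,164.31 167.31,175.10.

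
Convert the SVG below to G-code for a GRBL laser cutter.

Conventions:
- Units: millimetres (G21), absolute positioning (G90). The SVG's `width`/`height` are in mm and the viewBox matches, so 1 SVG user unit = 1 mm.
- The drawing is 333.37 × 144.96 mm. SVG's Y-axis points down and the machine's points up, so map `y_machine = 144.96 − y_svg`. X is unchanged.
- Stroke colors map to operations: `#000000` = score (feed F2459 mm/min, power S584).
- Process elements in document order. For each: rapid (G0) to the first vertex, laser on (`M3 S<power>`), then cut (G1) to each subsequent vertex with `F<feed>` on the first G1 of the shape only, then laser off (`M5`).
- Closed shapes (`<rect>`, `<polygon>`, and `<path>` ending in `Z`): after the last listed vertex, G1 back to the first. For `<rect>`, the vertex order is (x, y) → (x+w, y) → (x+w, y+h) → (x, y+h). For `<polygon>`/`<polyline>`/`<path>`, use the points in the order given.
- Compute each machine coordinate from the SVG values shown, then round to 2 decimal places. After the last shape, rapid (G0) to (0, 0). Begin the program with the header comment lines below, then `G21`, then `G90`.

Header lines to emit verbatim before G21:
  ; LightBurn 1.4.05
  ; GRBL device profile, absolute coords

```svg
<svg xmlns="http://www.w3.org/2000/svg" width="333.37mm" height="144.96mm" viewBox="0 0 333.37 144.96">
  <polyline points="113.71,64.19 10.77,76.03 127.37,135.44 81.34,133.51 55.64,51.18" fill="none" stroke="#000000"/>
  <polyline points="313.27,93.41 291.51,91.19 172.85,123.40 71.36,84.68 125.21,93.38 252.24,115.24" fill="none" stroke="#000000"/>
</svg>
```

; LightBurn 1.4.05
; GRBL device profile, absolute coords
G21
G90
G0 X113.71 Y80.77
M3 S584
G1 X10.77 Y68.93 F2459
G1 X127.37 Y9.52
G1 X81.34 Y11.45
G1 X55.64 Y93.78
M5
G0 X313.27 Y51.55
M3 S584
G1 X291.51 Y53.77 F2459
G1 X172.85 Y21.56
G1 X71.36 Y60.28
G1 X125.21 Y51.58
G1 X252.24 Y29.72
M5
G0 X0.00 Y0.00

1 u = 1 mm; y_m = 144.96 − y.

[1] `<polyline>` open polyline, #000000→score S584 F2459: (113.71,80.77) → (10.77,68.93) → (127.37,9.52) → (81.34,11.45) → (55.64,93.78)

[2] `<polyline>` open polyline, #000000→score S584 F2459: (313.27,51.55) → (291.51,53.77) → (172.85,21.56) → (71.36,60.28) → (125.21,51.58) → (252.24,29.72)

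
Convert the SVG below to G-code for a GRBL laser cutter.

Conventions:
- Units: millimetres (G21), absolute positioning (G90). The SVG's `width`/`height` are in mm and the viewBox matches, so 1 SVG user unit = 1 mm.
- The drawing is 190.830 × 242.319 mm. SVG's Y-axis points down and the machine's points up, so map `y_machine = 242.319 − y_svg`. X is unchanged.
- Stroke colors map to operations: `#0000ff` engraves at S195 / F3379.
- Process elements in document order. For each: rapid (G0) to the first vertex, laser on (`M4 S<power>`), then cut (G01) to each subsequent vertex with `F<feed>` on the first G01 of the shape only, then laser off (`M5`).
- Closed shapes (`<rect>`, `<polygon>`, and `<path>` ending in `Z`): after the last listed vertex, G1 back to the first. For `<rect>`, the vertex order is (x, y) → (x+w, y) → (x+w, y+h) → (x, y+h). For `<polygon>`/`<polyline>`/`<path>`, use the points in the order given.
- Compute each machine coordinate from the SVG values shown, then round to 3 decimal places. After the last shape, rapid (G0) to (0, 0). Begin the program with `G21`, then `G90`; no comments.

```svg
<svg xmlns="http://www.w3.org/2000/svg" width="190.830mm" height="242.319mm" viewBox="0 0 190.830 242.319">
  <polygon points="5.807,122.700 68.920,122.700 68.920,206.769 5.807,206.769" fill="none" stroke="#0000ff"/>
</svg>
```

viewBox `0 0 190.830 242.319` with mm width/height → 1 unit = 1 mm. Flip: y_m = 242.319 − y_svg.

**Shape 1** — `<polygon>` rectangle, stroke `#0000ff` → engrave (S195, F3379). Machine vertices: (5.807,119.619) → (68.920,119.619) → (68.920,35.550) → (5.807,35.550) → (5.807,119.619). Closed: final G1 returns to the first vertex.

G21
G90
G0 X5.807 Y119.619
M4 S195
G01 X68.920 Y119.619 F3379
G01 X68.920 Y35.550
G01 X5.807 Y35.550
G01 X5.807 Y119.619
M5
G0 X0.000 Y0.000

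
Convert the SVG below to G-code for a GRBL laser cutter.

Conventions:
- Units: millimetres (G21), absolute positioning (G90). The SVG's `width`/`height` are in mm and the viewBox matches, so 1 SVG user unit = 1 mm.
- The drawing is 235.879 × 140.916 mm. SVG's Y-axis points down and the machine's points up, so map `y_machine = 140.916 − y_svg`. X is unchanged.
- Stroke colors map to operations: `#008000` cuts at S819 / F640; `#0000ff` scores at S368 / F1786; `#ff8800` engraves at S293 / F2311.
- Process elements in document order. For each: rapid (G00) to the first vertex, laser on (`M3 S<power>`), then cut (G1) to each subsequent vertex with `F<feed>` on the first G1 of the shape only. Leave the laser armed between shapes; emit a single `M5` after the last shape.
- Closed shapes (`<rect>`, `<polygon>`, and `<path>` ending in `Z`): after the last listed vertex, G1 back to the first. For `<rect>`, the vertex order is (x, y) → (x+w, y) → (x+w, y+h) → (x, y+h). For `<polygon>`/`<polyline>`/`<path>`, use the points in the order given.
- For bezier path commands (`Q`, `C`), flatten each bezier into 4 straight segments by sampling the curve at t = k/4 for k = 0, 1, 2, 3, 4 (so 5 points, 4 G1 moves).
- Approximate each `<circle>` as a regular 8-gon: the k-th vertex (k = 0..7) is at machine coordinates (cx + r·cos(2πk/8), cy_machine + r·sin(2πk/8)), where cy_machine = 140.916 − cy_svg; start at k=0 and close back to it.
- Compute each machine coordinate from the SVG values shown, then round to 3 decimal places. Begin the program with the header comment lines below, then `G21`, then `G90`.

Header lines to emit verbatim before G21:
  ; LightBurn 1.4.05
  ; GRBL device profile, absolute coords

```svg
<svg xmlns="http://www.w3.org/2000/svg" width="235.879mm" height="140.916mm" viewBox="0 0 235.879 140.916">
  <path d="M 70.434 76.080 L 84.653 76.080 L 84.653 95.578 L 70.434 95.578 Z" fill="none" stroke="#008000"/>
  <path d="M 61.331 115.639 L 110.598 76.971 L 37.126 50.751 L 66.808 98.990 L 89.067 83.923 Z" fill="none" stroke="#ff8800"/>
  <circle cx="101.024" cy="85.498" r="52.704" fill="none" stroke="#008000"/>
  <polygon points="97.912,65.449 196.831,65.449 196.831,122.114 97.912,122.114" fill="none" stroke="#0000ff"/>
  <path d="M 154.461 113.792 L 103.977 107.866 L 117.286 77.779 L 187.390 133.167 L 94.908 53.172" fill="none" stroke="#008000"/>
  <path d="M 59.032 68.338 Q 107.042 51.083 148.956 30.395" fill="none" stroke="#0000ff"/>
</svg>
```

; LightBurn 1.4.05
; GRBL device profile, absolute coords
G21
G90
G00 X70.434 Y64.836
M3 S819
G1 X84.653 Y64.836 F640
G1 X84.653 Y45.338
G1 X70.434 Y45.338
G1 X70.434 Y64.836
G00 X61.331 Y25.277
M3 S293
G1 X110.598 Y63.945 F2311
G1 X37.126 Y90.165
G1 X66.808 Y41.926
G1 X89.067 Y56.993
G1 X61.331 Y25.277
G00 X153.728 Y55.418
M3 S819
G1 X138.291 Y92.685 F640
G1 X101.024 Y108.122
G1 X63.757 Y92.685
G1 X48.320 Y55.418
G1 X63.757 Y18.151
G1 X101.024 Y2.714
G1 X138.291 Y18.151
G1 X153.728 Y55.418
G00 X97.912 Y75.467
M3 S368
G1 X196.831 Y75.467 F1786
G1 X196.831 Y18.802
G1 X97.912 Y18.802
G1 X97.912 Y75.467
G00 X154.461 Y27.124
M3 S819
G1 X103.977 Y33.050 F640
G1 X117.286 Y63.137
G1 X187.390 Y7.749
G1 X94.908 Y87.744
G00 X59.032 Y72.578
M3 S368
G1 X82.656 Y81.420 F1786
G1 X105.518 Y90.691
G1 X127.618 Y100.392
G1 X148.956 Y110.521
M5

viewBox `0 0 235.879 140.916` with mm width/height → 1 unit = 1 mm. Flip: y_m = 140.916 − y_svg.

**Shape 1** — `<path>` rectangle, stroke `#008000` → cut (S819, F640). Machine vertices: (70.434,64.836) → (84.653,64.836) → (84.653,45.338) → (70.434,45.338) → (70.434,64.836). Closed: final G1 returns to the first vertex.

**Shape 2** — `<path>` closed polygon, stroke `#ff8800` → engrave (S293, F2311). Machine vertices: (61.331,25.277) → (110.598,63.945) → (37.126,90.165) → (66.808,41.926) → (89.067,56.993) → (61.331,25.277). Closed: final G1 returns to the first vertex.

**Shape 3** — `<circle>` circle, stroke `#008000` → cut (S819, F640). Machine vertices: (153.728,55.418) → (138.291,92.685) → (101.024,108.122) → (63.757,92.685) → (48.320,55.418) → (63.757,18.151) → (101.024,2.714) → (138.291,18.151) → (153.728,55.418). Closed: final G1 returns to the first vertex.

**Shape 4** — `<polygon>` rectangle, stroke `#0000ff` → score (S368, F1786). Machine vertices: (97.912,75.467) → (196.831,75.467) → (196.831,18.802) → (97.912,18.802) → (97.912,75.467). Closed: final G1 returns to the first vertex.

**Shape 5** — `<path>` open polyline, stroke `#008000` → cut (S819, F640). Machine vertices: (154.461,27.124) → (103.977,33.050) → (117.286,63.137) → (187.390,7.749) → (94.908,87.744). Open path.

**Shape 6** — `<path>` quadratic bezier, stroke `#0000ff` → score (S368, F1786). Control points (SVG): P0=(59.032,68.338), P1=(107.042,51.083), P2=(148.956,30.395); sampled at t=k/4. Machine vertices: (59.032,72.578) → (82.656,81.420) → (105.518,90.691) → (127.618,100.392) → (148.956,110.521). Open path.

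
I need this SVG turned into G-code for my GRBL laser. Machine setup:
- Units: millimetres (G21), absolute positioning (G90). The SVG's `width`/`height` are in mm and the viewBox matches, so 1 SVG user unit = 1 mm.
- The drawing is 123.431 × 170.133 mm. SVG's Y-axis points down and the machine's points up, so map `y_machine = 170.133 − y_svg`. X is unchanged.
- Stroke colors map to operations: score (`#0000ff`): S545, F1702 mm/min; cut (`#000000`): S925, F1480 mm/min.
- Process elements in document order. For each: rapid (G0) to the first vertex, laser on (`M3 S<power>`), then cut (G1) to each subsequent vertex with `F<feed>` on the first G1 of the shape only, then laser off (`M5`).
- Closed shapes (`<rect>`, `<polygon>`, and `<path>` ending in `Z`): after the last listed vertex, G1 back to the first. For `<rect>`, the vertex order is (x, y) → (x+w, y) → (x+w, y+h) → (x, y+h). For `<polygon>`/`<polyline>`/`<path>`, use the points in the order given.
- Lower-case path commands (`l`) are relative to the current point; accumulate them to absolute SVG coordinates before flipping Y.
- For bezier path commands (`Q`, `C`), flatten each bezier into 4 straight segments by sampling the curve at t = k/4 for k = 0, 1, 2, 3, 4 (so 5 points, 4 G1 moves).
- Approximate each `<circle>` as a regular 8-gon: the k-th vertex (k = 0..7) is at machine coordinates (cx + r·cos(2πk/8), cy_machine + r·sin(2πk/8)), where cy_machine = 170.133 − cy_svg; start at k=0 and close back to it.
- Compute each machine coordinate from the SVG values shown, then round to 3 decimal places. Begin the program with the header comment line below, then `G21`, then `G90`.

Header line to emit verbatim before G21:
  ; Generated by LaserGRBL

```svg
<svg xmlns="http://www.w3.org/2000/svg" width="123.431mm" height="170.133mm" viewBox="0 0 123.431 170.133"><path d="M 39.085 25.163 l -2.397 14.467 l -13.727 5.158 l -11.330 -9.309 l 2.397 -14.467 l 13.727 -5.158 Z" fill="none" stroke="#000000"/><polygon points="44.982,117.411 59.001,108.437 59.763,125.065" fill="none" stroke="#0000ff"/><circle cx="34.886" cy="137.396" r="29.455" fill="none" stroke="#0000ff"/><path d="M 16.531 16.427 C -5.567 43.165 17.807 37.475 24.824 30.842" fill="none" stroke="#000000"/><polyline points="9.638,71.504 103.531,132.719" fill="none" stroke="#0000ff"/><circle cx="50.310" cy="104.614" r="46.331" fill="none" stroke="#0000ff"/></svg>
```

; Generated by LaserGRBL
G21
G90
G0 X39.085 Y144.970
M3 S925
G1 X36.688 Y130.503 F1480
G1 X22.961 Y125.345
G1 X11.631 Y134.654
G1 X14.028 Y149.121
G1 X27.755 Y154.279
G1 X39.085 Y144.970
M5
G0 X44.982 Y52.722
M3 S545
G1 X59.001 Y61.696 F1702
G1 X59.763 Y45.068
G1 X44.982 Y52.722
M5
G0 X64.341 Y32.737
M3 S545
G1 X55.714 Y53.565 F1702
G1 X34.886 Y62.192
G1 X14.058 Y53.565
G1 X5.431 Y32.737
G1 X14.058 Y11.909
G1 X34.886 Y3.282
G1 X55.714 Y11.909
G1 X64.341 Y32.737
M5
G0 X16.531 Y153.706
M3 S925
G1 X7.517 Y139.241 F1480
G1 X9.759 Y133.984
G1 X17.460 Y134.985
G1 X24.824 Y139.291
M5
G0 X9.638 Y98.629
M3 S545
G1 X103.531 Y37.414 F1702
M5
G0 X96.641 Y65.519
M3 S545
G1 X83.071 Y98.280 F1702
G1 X50.310 Y111.850
G1 X17.549 Y98.280
G1 X3.979 Y65.519
G1 X17.549 Y32.758
G1 X50.310 Y19.188
G1 X83.071 Y32.758
G1 X96.641 Y65.519
M5

Since the viewBox matches the mm dimensions, user units are millimetres directly. The only transform is the Y-flip y_m = 170.133 − y_svg.

Shape 1 is a regular polygon drawn with `<path>`. Its stroke #000000 means cut at S925, F1480. After flipping Y the toolpath is (39.085,144.970) → (36.688,130.503) → (22.961,125.345) → (11.631,134.654) → (14.028,149.121) → (27.755,154.279) → (39.085,144.970), returning to the start.

Shape 2 is a regular polygon drawn with `<polygon>`. Its stroke #0000ff means score at S545, F1702. After flipping Y the toolpath is (44.982,52.722) → (59.001,61.696) → (59.763,45.068) → (44.982,52.722), returning to the start.

Shape 3 is a circle drawn with `<circle>`. Its stroke #0000ff means score at S545, F1702. After flipping Y the toolpath is (64.341,32.737) → (55.714,53.565) → (34.886,62.192) → (14.058,53.565) → (5.431,32.737) → (14.058,11.909) → (34.886,3.282) → (55.714,11.909) → (64.341,32.737), returning to the start.

Shape 4 is a cubic bezier drawn with `<path>`. Its stroke #000000 means cut at S925, F1480. After flipping Y the toolpath is (16.531,153.706) → (7.517,139.241) → (9.759,133.984) → (17.460,134.985) → (24.824,139.291).

Shape 5 is a line segment drawn with `<polyline>`. Its stroke #0000ff means score at S545, F1702. After flipping Y the toolpath is (9.638,98.629) → (103.531,37.414).

Shape 6 is a circle drawn with `<circle>`. Its stroke #0000ff means score at S545, F1702. After flipping Y the toolpath is (96.641,65.519) → (83.071,98.280) → (50.310,111.850) → (17.549,98.280) → (3.979,65.519) → (17.549,32.758) → (50.310,19.188) → (83.071,32.758) → (96.641,65.519), returning to the start.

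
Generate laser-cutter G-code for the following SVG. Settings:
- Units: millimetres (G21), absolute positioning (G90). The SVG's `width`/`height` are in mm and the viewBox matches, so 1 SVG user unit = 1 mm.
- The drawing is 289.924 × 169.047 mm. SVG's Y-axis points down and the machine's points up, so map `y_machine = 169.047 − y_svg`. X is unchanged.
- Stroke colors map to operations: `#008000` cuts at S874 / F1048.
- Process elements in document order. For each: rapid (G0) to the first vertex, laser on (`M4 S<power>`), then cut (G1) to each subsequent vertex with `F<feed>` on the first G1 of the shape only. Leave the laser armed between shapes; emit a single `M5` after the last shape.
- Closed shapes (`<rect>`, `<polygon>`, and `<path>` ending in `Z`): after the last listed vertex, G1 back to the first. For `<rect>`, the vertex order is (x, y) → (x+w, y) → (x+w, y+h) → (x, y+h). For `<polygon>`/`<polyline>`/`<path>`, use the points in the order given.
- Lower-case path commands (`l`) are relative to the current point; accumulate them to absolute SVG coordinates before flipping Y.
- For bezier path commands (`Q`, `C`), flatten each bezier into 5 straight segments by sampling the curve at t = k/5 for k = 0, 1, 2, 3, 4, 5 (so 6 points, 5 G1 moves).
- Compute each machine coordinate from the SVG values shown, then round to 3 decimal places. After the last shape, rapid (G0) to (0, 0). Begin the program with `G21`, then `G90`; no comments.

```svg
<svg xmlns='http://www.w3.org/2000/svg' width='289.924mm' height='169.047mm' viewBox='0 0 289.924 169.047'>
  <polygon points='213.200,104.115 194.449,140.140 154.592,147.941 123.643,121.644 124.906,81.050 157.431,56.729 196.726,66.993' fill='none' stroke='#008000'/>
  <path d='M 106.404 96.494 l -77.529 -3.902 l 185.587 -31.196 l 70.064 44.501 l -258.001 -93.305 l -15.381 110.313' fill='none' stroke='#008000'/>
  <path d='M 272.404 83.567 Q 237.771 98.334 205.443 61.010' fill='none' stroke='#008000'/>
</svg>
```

G21
G90
G0 X213.200 Y64.932
M4 S874
G1 X194.449 Y28.907 F1048
G1 X154.592 Y21.106
G1 X123.643 Y47.403
G1 X124.906 Y87.997
G1 X157.431 Y112.318
G1 X196.726 Y102.054
G1 X213.200 Y64.932
G0 X106.404 Y72.553
M4 S874
G1 X28.875 Y76.455 F1048
G1 X214.462 Y107.651
G1 X284.526 Y63.150
G1 X26.525 Y156.455
G1 X11.144 Y46.142
G0 X272.404 Y85.480
M4 S874
G1 X258.643 Y81.657 F1048
G1 X245.066 Y82.001
G1 X231.674 Y86.512
G1 X218.466 Y95.191
G1 X205.443 Y108.037
M5
G0 X0.000 Y0.000

viewBox `0 0 289.924 169.047` with mm width/height → 1 unit = 1 mm. Flip: y_m = 169.047 − y_svg.

**Shape 1** — `<polygon>` regular polygon, stroke `#008000` → cut (S874, F1048). Machine vertices: (213.200,64.932) → (194.449,28.907) → (154.592,21.106) → (123.643,47.403) → (124.906,87.997) → (157.431,112.318) → (196.726,102.054) → (213.200,64.932). Closed: final G1 returns to the first vertex.

**Shape 2** — `<path>` open polyline, stroke `#008000` → cut (S874, F1048). Machine vertices: (106.404,72.553) → (28.875,76.455) → (214.462,107.651) → (284.526,63.150) → (26.525,156.455) → (11.144,46.142). Open path.

**Shape 3** — `<path>` quadratic bezier, stroke `#008000` → cut (S874, F1048). Control points (SVG): P0=(272.404,83.567), P1=(237.771,98.334), P2=(205.443,61.010); sampled at t=k/5. Machine vertices: (272.404,85.480) → (258.643,81.657) → (245.066,82.001) → (231.674,86.512) → (218.466,95.191) → (205.443,108.037). Open path.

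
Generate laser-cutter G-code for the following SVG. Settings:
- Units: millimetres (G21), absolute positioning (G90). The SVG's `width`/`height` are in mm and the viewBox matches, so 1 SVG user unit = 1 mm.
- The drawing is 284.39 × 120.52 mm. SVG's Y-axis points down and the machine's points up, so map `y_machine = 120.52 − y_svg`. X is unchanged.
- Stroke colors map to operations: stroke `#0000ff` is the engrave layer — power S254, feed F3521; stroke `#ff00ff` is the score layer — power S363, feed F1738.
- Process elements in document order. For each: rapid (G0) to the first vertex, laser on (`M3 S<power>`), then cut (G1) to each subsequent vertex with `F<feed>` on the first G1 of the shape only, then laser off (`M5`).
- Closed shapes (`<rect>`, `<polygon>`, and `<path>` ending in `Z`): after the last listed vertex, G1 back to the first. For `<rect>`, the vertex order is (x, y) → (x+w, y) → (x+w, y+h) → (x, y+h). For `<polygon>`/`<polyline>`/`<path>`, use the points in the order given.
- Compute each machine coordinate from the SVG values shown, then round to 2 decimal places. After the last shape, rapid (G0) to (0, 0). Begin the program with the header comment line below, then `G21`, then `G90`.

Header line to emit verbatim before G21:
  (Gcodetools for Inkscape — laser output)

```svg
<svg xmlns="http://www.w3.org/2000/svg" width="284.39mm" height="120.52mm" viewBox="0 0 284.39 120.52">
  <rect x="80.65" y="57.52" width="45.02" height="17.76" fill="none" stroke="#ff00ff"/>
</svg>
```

(Gcodetools for Inkscape — laser output)
G21
G90
G0 X80.65 Y63.00
M3 S363
G1 X125.67 Y63.00 F1738
G1 X125.67 Y45.24
G1 X80.65 Y45.24
G1 X80.65 Y63.00
M5
G0 X0.00 Y0.00

1 u = 1 mm; y_m = 120.52 − y.

[1] `<rect>` rectangle, #ff00ff→score S363 F1738: (80.65,63.00) → (125.67,63.00) → (125.67,45.24) → (80.65,45.24) → (80.65,63.00) (closed)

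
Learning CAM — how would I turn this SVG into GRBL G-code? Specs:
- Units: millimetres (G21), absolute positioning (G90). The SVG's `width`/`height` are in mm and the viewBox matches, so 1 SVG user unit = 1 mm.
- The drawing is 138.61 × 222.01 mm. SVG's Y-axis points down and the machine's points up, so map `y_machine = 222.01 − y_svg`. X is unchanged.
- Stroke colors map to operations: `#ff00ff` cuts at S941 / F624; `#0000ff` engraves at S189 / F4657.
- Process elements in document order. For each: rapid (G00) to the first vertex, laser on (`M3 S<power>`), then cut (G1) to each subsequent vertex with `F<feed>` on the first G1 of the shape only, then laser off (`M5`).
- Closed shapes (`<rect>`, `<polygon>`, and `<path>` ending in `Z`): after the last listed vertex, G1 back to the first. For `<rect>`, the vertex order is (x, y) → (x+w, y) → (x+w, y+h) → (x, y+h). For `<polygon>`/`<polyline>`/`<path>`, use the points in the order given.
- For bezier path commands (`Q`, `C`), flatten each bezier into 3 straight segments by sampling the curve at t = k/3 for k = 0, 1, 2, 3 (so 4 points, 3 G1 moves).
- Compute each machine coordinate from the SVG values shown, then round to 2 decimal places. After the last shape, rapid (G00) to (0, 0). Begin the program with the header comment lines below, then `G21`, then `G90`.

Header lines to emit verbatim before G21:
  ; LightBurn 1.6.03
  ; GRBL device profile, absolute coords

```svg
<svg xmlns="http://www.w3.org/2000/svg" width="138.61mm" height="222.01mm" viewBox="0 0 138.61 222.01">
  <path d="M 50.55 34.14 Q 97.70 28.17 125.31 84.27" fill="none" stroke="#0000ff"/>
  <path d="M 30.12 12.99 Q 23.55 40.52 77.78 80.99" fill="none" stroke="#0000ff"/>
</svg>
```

; LightBurn 1.6.03
; GRBL device profile, absolute coords
G21
G90
G00 X50.55 Y187.87
M3 S189
G1 X79.81 Y184.95 F4657
G1 X104.73 Y168.24
G1 X125.31 Y137.74
M5
G00 X30.12 Y209.02
M3 S189
G1 X32.50 Y189.23 F4657
G1 X48.38 Y166.56
G1 X77.78 Y141.02
M5
G00 X0.00 Y0.00

Since the viewBox matches the mm dimensions, user units are millimetres directly. The only transform is the Y-flip y_m = 222.01 − y_svg.

Shape 1 is a quadratic bezier drawn with `<path>`. Its stroke #0000ff means engrave at S189, F4657. After flipping Y the toolpath is (50.55,187.87) → (79.81,184.95) → (104.73,168.24) → (125.31,137.74).

Shape 2 is a quadratic bezier drawn with `<path>`. Its stroke #0000ff means engrave at S189, F4657. After flipping Y the toolpath is (30.12,209.02) → (32.50,189.23) → (48.38,166.56) → (77.78,141.02).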